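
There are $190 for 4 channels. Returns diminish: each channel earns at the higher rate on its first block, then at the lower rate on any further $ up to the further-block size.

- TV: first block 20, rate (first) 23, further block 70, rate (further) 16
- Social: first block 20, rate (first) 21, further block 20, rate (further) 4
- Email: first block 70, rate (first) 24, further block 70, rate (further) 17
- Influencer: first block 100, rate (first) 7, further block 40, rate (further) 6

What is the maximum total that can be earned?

Treat each block as its own option and order by rate: Email/first 24 > TV/first 23 > Social/first 21 > Email/second 17 > TV/second 16 > Influencer/first 7 > Influencer/second 6 > Social/second 4.
Email/first (24): +70 → 120 left.
Fill TV first block (20 at 23) → 100 left.
Social first at 21: fill all 20 → 80 left.
Email second at 17: fill all 70 → 10 left.
10 remain; put them into TV second at 16.
Total = 24×70 + 23×20 + 21×20 + 17×70 + 16×10 = 3910.

3910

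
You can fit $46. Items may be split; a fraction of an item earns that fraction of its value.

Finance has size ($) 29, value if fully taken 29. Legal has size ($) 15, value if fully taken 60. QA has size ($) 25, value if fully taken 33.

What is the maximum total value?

99

Best value per unit of size first: Legal 60/15≈4, QA 33/25≈1.32, Finance 29/29≈1.
Legal: take in full, 15 $ for value 60 — 31 left.
Take all of QA (25 $, value 33) — 6 $ left.
Fill the last 6 $ with part of Finance: 6/29 of it earns 6.
Total value = 99.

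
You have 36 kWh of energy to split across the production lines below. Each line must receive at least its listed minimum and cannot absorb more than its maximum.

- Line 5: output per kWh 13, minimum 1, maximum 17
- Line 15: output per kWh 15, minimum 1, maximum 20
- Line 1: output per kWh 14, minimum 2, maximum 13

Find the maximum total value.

521

Meeting every minimum uses 1+1+2 = 4 kWh, leaving 32.
Highest output per kWh first: Line 15 15 > Line 1 14 > Line 5 13.
Line 15: +19 to 20 (cap) ; 13 left.
Give Line 1 11 more to hit its cap of 13 ; 2 left.
Only 2 left; Line 5 takes them to reach 3.
Total = 13×3 + 15×20 + 14×13 = 521.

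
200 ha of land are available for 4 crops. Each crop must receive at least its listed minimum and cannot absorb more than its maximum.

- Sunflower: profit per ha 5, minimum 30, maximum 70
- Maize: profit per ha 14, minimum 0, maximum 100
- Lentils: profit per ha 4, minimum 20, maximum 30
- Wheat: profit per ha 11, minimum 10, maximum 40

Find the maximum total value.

2120

Meeting every minimum uses 30+0+20+10 = 60 ha, leaving 140.
Order the crops by profit per ha: Maize 14 > Wheat 11 > Sunflower 5 > Lentils 4.
Give Maize 100 more to hit its cap of 100 ; 40 left.
Give Wheat 30 more to hit its cap of 40 ; 10 left.
Sunflower has room for 40 more but only 10 remain, so it gets 40.
Total = 5×40 + 14×100 + 4×20 + 11×40 = 2120.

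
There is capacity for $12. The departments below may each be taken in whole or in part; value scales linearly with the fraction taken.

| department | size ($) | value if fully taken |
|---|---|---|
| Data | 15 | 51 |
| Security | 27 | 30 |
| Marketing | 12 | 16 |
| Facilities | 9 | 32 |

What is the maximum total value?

42.2

Rank by value-to-size ratio: Facilities 32/9≈3.56, Data 51/15≈3.4, Marketing 16/12≈1.33, Security 30/27≈1.11.
Facilities: take in full, 9 $ for value 32 ; 3 left.
Only 3 $ remain; take 3/15 of Data for value 51×3/15 = 10.2.
Total value = 42.2.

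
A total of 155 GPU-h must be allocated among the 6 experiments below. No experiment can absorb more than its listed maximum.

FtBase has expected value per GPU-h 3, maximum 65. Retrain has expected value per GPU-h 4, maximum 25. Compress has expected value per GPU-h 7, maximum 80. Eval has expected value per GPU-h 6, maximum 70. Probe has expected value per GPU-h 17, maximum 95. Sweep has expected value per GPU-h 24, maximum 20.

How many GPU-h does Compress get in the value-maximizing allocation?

40

Rank by expected value per GPU-h: Sweep 24 > Probe 17 > Compress 7 > Eval 6 > Retrain 4 > FtBase 3.
Sweep: +20 to 20 (cap) ; 135 left.
Probe: +95 to 95 (cap) ; 40 left.
Compress: +40 (room for 80) → 40. Pool exhausted.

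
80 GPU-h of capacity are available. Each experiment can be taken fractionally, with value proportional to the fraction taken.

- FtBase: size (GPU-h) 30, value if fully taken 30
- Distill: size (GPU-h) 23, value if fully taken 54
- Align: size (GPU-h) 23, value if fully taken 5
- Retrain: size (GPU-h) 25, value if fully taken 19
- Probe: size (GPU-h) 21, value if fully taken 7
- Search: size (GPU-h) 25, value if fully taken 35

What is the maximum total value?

Best value per unit of size first: Distill 54/23≈2.35, Search 35/25≈1.4, FtBase 30/30≈1, Retrain 19/25≈0.76, Probe 7/21≈0.333, Align 5/23≈0.217.
Distill: take in full, 23 GPU-h for value 54 — 57 left.
Take all of Search (25 GPU-h, value 35) — 32 GPU-h left.
Take all of FtBase (30 GPU-h, value 30) — 2 GPU-h left.
Only 2 GPU-h remain; take 2/25 of Retrain for value 19×2/25 = 1.52.
Total value = 120.52.

120.52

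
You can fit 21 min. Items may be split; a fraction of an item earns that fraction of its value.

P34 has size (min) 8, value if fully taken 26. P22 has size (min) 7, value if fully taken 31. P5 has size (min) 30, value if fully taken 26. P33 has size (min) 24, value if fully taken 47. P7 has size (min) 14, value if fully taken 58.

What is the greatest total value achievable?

Sort by value density: P22 31/7≈4.43, P7 58/14≈4.14, P34 26/8≈3.25, P33 47/24≈1.96, P5 26/30≈0.867.
All 7 min of P22 fit (value 31) → 14 remain.
Take all of P7 (14 min, value 58) → 0 min left.
Total value = 89.

89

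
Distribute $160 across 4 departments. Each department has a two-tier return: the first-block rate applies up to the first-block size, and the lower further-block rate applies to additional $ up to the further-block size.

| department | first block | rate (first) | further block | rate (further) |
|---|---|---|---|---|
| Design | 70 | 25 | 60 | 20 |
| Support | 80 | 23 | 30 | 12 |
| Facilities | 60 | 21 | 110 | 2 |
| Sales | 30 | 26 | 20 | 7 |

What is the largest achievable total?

3910

Rank every tier by rate: Sales/first 26 > Design/first 25 > Support/first 23 > Facilities/first 21 > Design/second 20 > Support/second 12 > Sales/second 7 > Facilities/second 2.
Sales first at 26: fill all 30 ; 130 left.
Design first at 25: fill all 70 ; 60 left.
60 remain; put them into Support first at 23.
Total = 26×30 + 25×70 + 23×60 = 3910.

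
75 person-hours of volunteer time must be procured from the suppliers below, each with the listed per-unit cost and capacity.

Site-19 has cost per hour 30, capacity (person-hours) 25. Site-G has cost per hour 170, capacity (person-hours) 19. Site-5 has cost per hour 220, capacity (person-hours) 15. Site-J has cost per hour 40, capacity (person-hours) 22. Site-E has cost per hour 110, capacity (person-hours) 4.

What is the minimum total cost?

6400

Use suppliers in increasing cost order.
Site-19 at 30: take all 25 person-hours ; 50 still needed.
Take 22 from Site-J at 40 ; need 28 more.
Site-E at 110: take all 4 person-hours ; 24 still needed.
Take 19 from Site-G at 170 ; need 5 more.
Take 5 from Site-5 at 220 to finish.
Cost = 25×30 + 22×40 + 4×110 + 19×170 + 5×220 = 6400.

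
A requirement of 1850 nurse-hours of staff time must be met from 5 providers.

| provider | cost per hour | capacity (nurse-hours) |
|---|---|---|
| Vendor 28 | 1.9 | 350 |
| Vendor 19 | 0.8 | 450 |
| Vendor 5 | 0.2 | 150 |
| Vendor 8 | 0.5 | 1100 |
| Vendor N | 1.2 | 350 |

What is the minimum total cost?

1120

Use providers in increasing cost order.
Take 150 from Vendor 5 at 0.2 — need 1700 more.
Vendor 8 at 0.5: take all 1100 nurse-hours — 600 still needed.
Vendor 19 at 0.8: take all 450 nurse-hours — 150 still needed.
Vendor N (1.2): take the remaining 150 — done.
Vendor 28: unused.
Cost = 150×0.2 + 1100×0.5 + 450×0.8 + 150×1.2 = 1120.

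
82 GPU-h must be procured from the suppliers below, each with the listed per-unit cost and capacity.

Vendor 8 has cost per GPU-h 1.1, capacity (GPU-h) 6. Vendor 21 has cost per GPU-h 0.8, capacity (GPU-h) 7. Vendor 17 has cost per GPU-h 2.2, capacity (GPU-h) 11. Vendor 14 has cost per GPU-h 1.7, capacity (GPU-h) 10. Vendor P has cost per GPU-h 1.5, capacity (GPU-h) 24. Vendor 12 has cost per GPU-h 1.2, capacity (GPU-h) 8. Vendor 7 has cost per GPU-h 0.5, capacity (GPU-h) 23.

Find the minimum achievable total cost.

Use suppliers in increasing cost order.
Vendor 7 at 0.5: take all 23 GPU-h — 59 still needed.
Vendor 21 at 0.8: take all 7 GPU-h — 52 still needed.
Take 6 from Vendor 8 at 1.1 — need 46 more.
Take 8 from Vendor 12 at 1.2 — need 38 more.
Vendor P at 1.5: take all 24 GPU-h — 14 still needed.
Vendor 14 (1.7): use full 10 — 4 GPU-h to go.
Vendor 17 (2.2): take the remaining 4 — done.
Cost = 23×0.5 + 7×0.8 + 6×1.1 + 8×1.2 + 24×1.5 + 10×1.7 + 4×2.2 = 95.1.

95.1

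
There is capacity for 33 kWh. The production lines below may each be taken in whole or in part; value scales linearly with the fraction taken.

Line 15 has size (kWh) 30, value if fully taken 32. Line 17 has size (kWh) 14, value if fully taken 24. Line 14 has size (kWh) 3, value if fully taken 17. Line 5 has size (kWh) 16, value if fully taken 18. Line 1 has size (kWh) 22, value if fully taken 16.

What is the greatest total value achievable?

Rank by value-to-size ratio: Line 14 17/3≈5.67, Line 17 24/14≈1.71, Line 5 18/16≈1.12, Line 15 32/30≈1.07, Line 1 16/22≈0.727.
Take all of Line 14 (3 kWh, value 17) ; 30 kWh left.
All 14 kWh of Line 17 fit (value 24) ; 16 remain.
Line 5: take in full, 16 kWh for value 18 ; 0 left.
Total value = 59.

59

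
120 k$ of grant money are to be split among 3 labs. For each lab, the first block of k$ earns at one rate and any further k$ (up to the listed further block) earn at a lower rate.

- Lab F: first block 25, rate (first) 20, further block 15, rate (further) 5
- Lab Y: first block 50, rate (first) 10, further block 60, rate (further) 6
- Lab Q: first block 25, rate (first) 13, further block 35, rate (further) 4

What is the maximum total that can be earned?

Rank every tier by rate: Lab F/tier1 20 > Lab Q/tier1 13 > Lab Y/tier1 10 > Lab Y/tier2 6 > Lab F/tier2 5 > Lab Q/tier2 4.
Lab F tier1 at 20: fill all 25 ; 95 left.
Lab Q/tier1 (13): +25 ; 70 left.
Fill Lab Y tier1 block (50 at 10) ; 20 left.
Lab Y tier2 at 6: only 20 left, fill 20.
Total = 20×25 + 13×25 + 10×50 + 6×20 = 1445.

1445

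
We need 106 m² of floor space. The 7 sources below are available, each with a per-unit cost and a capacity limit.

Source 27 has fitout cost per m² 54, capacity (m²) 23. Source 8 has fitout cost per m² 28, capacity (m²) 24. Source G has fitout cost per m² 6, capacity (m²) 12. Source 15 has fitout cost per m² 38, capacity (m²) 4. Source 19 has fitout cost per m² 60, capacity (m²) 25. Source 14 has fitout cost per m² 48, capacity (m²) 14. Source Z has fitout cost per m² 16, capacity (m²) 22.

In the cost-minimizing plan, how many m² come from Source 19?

7

Fill from the cheapest source first.
Source G (6): use full 12 — 94 m² to go.
Source Z (16): use full 22 — 72 m² to go.
Take 24 from Source 8 at 28 — need 48 more.
Take 4 from Source 15 at 38 — need 44 more.
Source 14 at 48: take all 14 m² — 30 still needed.
Source 27 at 54: take all 23 m² — 7 still needed.
Source 19 (60): take the remaining 7 — done.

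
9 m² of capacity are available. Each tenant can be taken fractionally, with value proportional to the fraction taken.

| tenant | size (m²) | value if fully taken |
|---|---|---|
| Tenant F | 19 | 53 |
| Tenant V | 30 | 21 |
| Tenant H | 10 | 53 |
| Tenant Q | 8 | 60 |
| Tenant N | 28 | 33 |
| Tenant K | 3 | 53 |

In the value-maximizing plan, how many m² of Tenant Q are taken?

6

Sort by value density: Tenant K 53/3≈17.7, Tenant Q 60/8≈7.5, Tenant H 53/10≈5.3, Tenant F 53/19≈2.79, Tenant N 33/28≈1.18, Tenant V 21/30≈0.7.
Tenant K: take in full, 3 m² for value 53 → 6 left.
Fill the last 6 m² with part of Tenant Q: 6/8 of it earns 45.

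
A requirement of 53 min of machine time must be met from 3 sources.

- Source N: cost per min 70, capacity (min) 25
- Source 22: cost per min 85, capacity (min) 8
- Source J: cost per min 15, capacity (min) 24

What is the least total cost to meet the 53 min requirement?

Fill from the cheapest source first.
Source J at 15: take all 24 min — 29 still needed.
Source N (70): use full 25 — 4 min to go.
Take 4 from Source 22 at 85 to finish.
Cost = 24×15 + 25×70 + 4×85 = 2450.

2450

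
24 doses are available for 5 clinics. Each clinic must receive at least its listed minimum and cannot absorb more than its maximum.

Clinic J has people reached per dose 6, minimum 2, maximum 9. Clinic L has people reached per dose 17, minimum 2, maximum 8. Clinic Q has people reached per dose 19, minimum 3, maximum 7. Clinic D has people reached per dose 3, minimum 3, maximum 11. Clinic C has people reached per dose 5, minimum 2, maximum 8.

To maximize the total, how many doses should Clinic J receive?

4

Meeting every minimum uses 2+2+3+3+2 = 12 doses, leaving 12.
Rank by people reached per dose: Clinic Q 19 > Clinic L 17 > Clinic J 6 > Clinic C 5 > Clinic D 3.
Clinic Q takes 4 more to reach its cap of 7 ; 8 left.
Give Clinic L 6 more to hit its cap of 8 ; 2 left.
Clinic J: +2 (room for 7) → 4. Pool exhausted.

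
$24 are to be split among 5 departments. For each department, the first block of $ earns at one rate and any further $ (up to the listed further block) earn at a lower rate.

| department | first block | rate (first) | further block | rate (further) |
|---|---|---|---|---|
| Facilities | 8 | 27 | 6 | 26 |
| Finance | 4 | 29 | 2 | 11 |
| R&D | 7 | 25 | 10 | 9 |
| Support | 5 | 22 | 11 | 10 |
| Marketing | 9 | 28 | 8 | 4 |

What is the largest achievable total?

662

Order all 10 blocks by rate: Finance/first 29 > Marketing/first 28 > Facilities/first 27 > Facilities/second 26 > R&D/first 25 > Support/first 22 > Finance/second 11 > Support/second 10 > R&D/second 9 > Marketing/second 4.
Finance/first (29): +4 — 20 left.
Marketing first at 28: fill all 9 — 11 left.
Facilities/first (27): +8 — 3 left.
Facilities/second: +3 of 6 at 26; pool empty.
Total = 29×4 + 28×9 + 27×8 + 26×3 = 662.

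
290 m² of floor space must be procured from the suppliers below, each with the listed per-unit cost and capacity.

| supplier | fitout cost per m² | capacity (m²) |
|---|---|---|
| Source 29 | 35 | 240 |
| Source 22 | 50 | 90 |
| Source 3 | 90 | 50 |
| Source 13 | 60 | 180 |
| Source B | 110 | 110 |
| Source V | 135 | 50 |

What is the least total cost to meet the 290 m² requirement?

10900

Use suppliers in increasing cost order.
Take 240 from Source 29 at 35 ; need 50 more.
Take 50 from Source 22 at 50 to finish.
Source 13, Source 3, Source B, Source V: unused.
Cost = 240×35 + 50×50 = 10900.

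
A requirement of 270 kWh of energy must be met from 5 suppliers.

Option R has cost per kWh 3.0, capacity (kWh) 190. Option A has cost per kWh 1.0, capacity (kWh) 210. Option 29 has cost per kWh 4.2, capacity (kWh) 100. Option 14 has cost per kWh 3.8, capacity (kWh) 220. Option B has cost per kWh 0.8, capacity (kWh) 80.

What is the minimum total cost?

254

Use suppliers in increasing cost order.
Option B (0.8): use full 80 → 190 kWh to go.
Option A (1.0): take the remaining 190 → done.
Option R, Option 14, Option 29: unused.
Cost = 80×0.8 + 190×1.0 = 254.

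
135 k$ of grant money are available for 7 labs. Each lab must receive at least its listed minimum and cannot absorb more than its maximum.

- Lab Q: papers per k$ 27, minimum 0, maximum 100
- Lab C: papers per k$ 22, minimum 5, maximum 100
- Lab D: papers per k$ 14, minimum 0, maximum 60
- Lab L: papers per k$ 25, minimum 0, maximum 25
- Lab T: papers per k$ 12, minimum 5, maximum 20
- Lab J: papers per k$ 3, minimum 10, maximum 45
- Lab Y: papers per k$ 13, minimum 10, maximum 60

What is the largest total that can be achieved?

3155

Meeting every minimum uses 0+5+0+0+5+10+10 = 30 k$, leaving 105.
Highest papers per k$ first: Lab Q 27 > Lab L 25 > Lab C 22 > Lab D 14 > Lab Y 13 > Lab T 12 > Lab J 3.
Lab Q takes 100 more to reach its cap of 100 ; 5 left.
Only 5 left; Lab L takes them to reach 5.
Total = 27×100 + 22×5 + 25×5 + 12×5 + 3×10 + 13×10 = 3155.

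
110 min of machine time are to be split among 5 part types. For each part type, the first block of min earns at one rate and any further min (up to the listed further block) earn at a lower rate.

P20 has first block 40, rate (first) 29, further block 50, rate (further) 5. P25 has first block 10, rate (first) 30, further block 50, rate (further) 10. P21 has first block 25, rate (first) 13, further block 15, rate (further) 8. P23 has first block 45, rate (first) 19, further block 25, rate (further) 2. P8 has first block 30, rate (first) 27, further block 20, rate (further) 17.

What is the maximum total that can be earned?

Order all 10 blocks by rate: P25/first 30 > P20/first 29 > P8/first 27 > P23/first 19 > P8/second 17 > P21/first 13 > P25/second 10 > P21/second 8 > P20/second 5 > P23/second 2.
P25 first at 30: fill all 10 ; 100 left.
P20/first (29): +40 ; 60 left.
P8 first at 27: fill all 30 ; 30 left.
P23/first: +30 of 45 at 19; pool empty.
Total = 30×10 + 29×40 + 27×30 + 19×30 = 2840.

2840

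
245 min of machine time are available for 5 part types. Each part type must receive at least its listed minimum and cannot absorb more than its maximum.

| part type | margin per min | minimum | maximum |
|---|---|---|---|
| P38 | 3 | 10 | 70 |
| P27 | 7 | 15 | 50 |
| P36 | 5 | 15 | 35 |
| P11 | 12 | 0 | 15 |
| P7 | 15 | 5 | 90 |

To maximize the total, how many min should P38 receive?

55

Meeting every minimum uses 10+15+15+0+5 = 45 min, leaving 200.
Rank by margin per min: P7 15 > P11 12 > P27 7 > P36 5 > P38 3.
P7 takes 85 more to reach its cap of 90 ; 115 left.
Give P11 15 more to hit its cap of 15 ; 100 left.
P27 takes 35 more to reach its cap of 50 ; 65 left.
P36: +20 to 35 (cap) ; 45 left.
P38: +45 (room for 60) → 55. Pool exhausted.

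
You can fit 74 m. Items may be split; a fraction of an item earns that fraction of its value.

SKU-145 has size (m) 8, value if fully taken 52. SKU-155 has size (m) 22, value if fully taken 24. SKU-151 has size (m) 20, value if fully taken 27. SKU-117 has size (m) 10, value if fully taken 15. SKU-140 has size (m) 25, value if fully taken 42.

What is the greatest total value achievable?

Best value per unit of size first: SKU-145 52/8≈6.5, SKU-140 42/25≈1.68, SKU-117 15/10≈1.5, SKU-151 27/20≈1.35, SKU-155 24/22≈1.09.
All 8 m of SKU-145 fit (value 52) ; 66 remain.
Take all of SKU-140 (25 m, value 42) ; 41 m left.
Take all of SKU-117 (10 m, value 15) ; 31 m left.
All 20 m of SKU-151 fit (value 27) ; 11 remain.
Fill the last 11 m with part of SKU-155: 11/22 of it earns 12.
Total value = 148.

148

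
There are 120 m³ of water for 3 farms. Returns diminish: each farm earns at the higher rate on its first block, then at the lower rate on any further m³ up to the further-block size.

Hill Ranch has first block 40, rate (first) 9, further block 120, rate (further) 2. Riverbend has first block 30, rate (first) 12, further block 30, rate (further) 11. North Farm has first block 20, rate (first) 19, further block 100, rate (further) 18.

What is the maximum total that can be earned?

Treat each block as its own option and order by rate: North Farm/tier1 19 > North Farm/tier2 18 > Riverbend/tier1 12 > Riverbend/tier2 11 > Hill Ranch/tier1 9 > Hill Ranch/tier2 2.
North Farm/tier1 (19): +20 ; 100 left.
North Farm/tier2 (18): +100 ; 0 left.
Total = 19×20 + 18×100 = 2180.

2180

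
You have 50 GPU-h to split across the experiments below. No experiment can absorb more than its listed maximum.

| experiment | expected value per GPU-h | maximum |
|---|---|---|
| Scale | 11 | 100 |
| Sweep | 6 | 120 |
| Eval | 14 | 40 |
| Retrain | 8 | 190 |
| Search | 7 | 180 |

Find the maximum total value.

670

Rank by expected value per GPU-h: Eval 14 > Scale 11 > Retrain 8 > Search 7 > Sweep 6.
Eval: +40 to 40 (cap) — 10 left.
Scale has room for 100 but only 10 remain, so it gets 10.
Total = 11×10 + 14×40 = 670.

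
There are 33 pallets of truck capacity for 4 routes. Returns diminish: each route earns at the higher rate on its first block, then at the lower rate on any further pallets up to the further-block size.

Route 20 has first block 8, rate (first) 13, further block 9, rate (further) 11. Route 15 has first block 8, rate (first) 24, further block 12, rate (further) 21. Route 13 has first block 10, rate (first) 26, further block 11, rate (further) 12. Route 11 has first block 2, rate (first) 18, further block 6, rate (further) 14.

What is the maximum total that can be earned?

Treat each block as its own option and order by rate: Route 13/T1 26 > Route 15/T1 24 > Route 15/T2 21 > Route 11/T1 18 > Route 11/T2 14 > Route 20/T1 13 > Route 13/T2 12 > Route 20/T2 11.
Fill Route 13 T1 block (10 at 26) ; 23 left.
Route 15 T1 at 24: fill all 8 ; 15 left.
Fill Route 15 T2 block (12 at 21) ; 3 left.
Route 11 T1 at 18: fill all 2 ; 1 left.
Route 11 T2 at 14: only 1 left, fill 1.
Total = 26×10 + 24×8 + 21×12 + 18×2 + 14×1 = 754.

754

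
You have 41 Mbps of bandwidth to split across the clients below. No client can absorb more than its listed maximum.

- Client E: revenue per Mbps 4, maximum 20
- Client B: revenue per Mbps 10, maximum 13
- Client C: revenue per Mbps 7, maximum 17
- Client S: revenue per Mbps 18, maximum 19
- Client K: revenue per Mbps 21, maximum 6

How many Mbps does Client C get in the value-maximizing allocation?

Order the clients by revenue per Mbps: Client K 21 > Client S 18 > Client B 10 > Client C 7 > Client E 4.
Give Client K 6 to hit its cap of 6 → 35 left.
Give Client S 19 to hit its cap of 19 → 16 left.
Give Client B 13 to hit its cap of 13 → 3 left.
Client C has room for 17 but only 3 remain, so it gets 3.

3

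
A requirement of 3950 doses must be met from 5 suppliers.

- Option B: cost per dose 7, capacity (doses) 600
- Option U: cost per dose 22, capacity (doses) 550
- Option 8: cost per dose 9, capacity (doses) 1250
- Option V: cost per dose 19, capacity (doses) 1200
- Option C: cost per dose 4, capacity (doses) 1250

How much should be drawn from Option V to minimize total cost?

850

Use suppliers in increasing cost order.
Option C at 4: take all 1250 doses ; 2700 still needed.
Option B (7): use full 600 ; 2100 doses to go.
Option 8 at 9: take all 1250 doses ; 850 still needed.
Option V (19): take the remaining 850 ; done.
Option U: unused.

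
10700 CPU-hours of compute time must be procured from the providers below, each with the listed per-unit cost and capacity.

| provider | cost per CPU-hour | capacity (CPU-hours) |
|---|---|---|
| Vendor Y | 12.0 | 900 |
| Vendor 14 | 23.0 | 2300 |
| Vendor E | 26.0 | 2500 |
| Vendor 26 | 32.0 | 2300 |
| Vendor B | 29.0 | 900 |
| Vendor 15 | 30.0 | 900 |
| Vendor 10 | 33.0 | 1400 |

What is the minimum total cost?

Cheapest first:
Take 900 from Vendor Y at 12.0 — need 9800 more.
Vendor 14 (23.0): use full 2300 — 7500 CPU-hours to go.
Take 2500 from Vendor E at 26.0 — need 5000 more.
Vendor B (29.0): use full 900 — 4100 CPU-hours to go.
Vendor 15 at 30.0: take all 900 CPU-hours — 3200 still needed.
Take 2300 from Vendor 26 at 32.0 — need 900 more.
Vendor 10 at 33.0: take 900 of its 1400 — requirement met.
Cost = 900×12.0 + 2300×23.0 + 2500×26.0 + 900×29.0 + 900×30.0 + 2300×32.0 + 900×33.0 = 285100.

285100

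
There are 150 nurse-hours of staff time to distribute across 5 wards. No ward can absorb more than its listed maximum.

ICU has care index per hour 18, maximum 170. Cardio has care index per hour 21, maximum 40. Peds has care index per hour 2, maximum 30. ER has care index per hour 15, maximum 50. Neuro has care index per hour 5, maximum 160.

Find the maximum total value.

2820

Rank by care index per hour: Cardio 21 > ICU 18 > ER 15 > Neuro 5 > Peds 2.
Give Cardio 40 to hit its cap of 40 → 110 left.
ICU has room for 170 but only 110 remain, so it gets 110.
Total = 18×110 + 21×40 = 2820.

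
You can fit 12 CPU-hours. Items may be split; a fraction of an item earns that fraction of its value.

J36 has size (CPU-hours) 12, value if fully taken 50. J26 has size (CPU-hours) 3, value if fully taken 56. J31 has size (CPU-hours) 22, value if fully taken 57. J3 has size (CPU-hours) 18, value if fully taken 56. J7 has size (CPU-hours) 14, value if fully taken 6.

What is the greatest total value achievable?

Best value per unit of size first: J26 56/3≈18.7, J36 50/12≈4.17, J3 56/18≈3.11, J31 57/22≈2.59, J7 6/14≈0.429.
Take all of J26 (3 CPU-hours, value 56) — 9 CPU-hours left.
Fill the last 9 CPU-hours with part of J36: 9/12 of it earns 37.5.
Total value = 93.5.

93.5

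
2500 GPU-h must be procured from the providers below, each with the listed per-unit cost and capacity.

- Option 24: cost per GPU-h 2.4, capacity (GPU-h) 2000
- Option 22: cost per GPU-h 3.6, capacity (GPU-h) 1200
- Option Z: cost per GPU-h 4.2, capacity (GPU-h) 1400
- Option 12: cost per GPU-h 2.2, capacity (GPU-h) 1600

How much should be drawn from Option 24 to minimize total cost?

900

Cheapest first:
Take 1600 from Option 12 at 2.2 → need 900 more.
Option 24 (2.4): take the remaining 900 → done.
Option 22, Option Z: unused.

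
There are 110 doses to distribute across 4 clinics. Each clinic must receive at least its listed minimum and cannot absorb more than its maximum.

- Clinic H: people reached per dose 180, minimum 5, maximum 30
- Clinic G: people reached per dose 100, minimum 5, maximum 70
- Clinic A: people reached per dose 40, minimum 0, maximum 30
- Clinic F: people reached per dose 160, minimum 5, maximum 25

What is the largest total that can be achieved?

Meeting every minimum uses 5+5+0+5 = 15 doses, leaving 95.
Order the clinics by people reached per dose: Clinic H 180 > Clinic F 160 > Clinic G 100 > Clinic A 40.
Clinic H takes 25 more to reach its cap of 30 ; 70 left.
Clinic F takes 20 more to reach its cap of 25 ; 50 left.
Only 50 left; Clinic G takes them to reach 55.
Total = 180×30 + 100×55 + 160×25 = 14900.

14900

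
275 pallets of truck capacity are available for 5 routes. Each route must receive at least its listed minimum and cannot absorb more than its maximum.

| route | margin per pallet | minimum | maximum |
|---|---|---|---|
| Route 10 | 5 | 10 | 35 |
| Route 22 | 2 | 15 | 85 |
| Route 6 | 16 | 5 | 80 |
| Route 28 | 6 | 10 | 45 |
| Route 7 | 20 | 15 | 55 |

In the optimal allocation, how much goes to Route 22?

Meeting every minimum uses 10+15+5+10+15 = 55 pallets, leaving 220.
Highest margin per pallet first: Route 7 20 > Route 6 16 > Route 28 6 > Route 10 5 > Route 22 2.
Route 7 takes 40 more to reach its cap of 55 ; 180 left.
Route 6: +75 to 80 (cap) ; 105 left.
Route 28 takes 35 more to reach its cap of 45 ; 70 left.
Route 10: +25 to 35 (cap) ; 45 left.
Route 22: +45 (room for 70) → 60. Pool exhausted.

60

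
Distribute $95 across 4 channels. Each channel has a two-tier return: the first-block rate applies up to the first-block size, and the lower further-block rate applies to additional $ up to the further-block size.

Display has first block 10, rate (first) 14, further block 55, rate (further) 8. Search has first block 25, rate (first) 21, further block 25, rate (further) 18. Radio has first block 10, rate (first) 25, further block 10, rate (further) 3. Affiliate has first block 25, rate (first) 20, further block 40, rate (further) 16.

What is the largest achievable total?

Rank every tier by rate: Radio/tier1 25 > Search/tier1 21 > Affiliate/tier1 20 > Search/tier2 18 > Affiliate/tier2 16 > Display/tier1 14 > Display/tier2 8 > Radio/tier2 3.
Radio tier1 at 25: fill all 10 — 85 left.
Search tier1 at 21: fill all 25 — 60 left.
Affiliate/tier1 (20): +25 — 35 left.
Search/tier2 (18): +25 — 10 left.
10 remain; put them into Affiliate tier2 at 16.
Total = 25×10 + 21×25 + 20×25 + 18×25 + 16×10 = 1885.

1885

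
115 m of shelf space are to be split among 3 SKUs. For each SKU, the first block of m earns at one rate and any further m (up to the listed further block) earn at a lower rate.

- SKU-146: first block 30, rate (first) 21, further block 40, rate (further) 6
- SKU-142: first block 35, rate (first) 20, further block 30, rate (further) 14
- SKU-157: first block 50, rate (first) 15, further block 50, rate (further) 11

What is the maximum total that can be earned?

Order all 6 blocks by rate: SKU-146/first 21 > SKU-142/first 20 > SKU-157/first 15 > SKU-142/second 14 > SKU-157/second 11 > SKU-146/second 6.
Fill SKU-146 first block (30 at 21) → 85 left.
SKU-142/first (20): +35 → 50 left.
SKU-157 first at 15: fill all 50 → 0 left.
Total = 21×30 + 20×35 + 15×50 = 2080.

2080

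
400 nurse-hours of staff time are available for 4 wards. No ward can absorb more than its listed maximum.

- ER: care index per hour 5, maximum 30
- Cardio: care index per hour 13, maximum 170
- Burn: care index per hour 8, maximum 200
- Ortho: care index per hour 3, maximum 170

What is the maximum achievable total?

3960

Rank by care index per hour: Cardio 13 > Burn 8 > ER 5 > Ortho 3.
Cardio: +170 to 170 (cap) → 230 left.
Give Burn 200 to hit its cap of 200 → 30 left.
Give ER 30 to hit its cap of 30 → 0 left.
Total = 5×30 + 13×170 + 8×200 = 3960.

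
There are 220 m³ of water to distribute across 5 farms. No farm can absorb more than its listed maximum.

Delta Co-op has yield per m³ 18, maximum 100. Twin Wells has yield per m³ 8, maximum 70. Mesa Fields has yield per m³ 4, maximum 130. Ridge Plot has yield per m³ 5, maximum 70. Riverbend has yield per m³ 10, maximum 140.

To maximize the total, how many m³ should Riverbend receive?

Highest yield per m³ first: Delta Co-op 18 > Riverbend 10 > Twin Wells 8 > Ridge Plot 5 > Mesa Fields 4.
Delta Co-op takes 100 to reach its cap of 100 → 120 left.
Riverbend: +120 (room for 140) → 120. Pool exhausted.

120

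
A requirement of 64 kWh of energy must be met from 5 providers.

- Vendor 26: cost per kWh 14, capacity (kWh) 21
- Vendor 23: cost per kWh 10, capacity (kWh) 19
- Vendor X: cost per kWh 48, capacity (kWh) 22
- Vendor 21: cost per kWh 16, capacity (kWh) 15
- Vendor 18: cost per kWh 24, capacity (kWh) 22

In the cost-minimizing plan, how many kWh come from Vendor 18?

9

Use providers in increasing cost order.
Vendor 23 (10): use full 19 ; 45 kWh to go.
Vendor 26 (14): use full 21 ; 24 kWh to go.
Vendor 21 at 16: take all 15 kWh ; 9 still needed.
Vendor 18 at 24: take 9 of its 22 ; requirement met.
Vendor X: unused.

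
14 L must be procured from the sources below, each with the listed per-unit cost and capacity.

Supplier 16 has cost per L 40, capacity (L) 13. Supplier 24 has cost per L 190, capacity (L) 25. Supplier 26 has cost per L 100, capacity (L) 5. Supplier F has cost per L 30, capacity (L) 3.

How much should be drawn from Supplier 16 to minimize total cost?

11

Fill from the cheapest source first.
Supplier F (30): use full 3 → 11 L to go.
Supplier 16 (40): take the remaining 11 → done.
Supplier 26, Supplier 24: unused.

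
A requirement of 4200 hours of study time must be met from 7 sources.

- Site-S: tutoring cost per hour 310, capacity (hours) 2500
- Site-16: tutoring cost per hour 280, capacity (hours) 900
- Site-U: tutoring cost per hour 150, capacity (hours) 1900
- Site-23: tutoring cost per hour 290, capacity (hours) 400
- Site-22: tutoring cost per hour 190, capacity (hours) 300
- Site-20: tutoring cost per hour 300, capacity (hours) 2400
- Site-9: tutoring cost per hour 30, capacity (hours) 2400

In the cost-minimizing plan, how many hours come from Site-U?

1800

Fill from the cheapest source first.
Site-9 (30): use full 2400 → 1800 hours to go.
Site-U (150): take the remaining 1800 → done.
Site-22, Site-16, Site-23, Site-20, Site-S: unused.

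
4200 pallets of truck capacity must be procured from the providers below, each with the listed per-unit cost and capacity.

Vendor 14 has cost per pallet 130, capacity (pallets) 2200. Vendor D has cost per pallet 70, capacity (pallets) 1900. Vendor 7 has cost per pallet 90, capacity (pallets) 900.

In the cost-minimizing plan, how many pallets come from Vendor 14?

Fill from the cheapest provider first.
Take 1900 from Vendor D at 70 ; need 2300 more.
Vendor 7 at 90: take all 900 pallets ; 1400 still needed.
Vendor 14 at 130: take 1400 of its 2200 ; requirement met.

1400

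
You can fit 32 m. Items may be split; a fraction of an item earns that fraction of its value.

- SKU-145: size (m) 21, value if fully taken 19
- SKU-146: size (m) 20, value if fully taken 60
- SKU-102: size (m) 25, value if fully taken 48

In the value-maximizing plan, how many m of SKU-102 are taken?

Rank by value-to-size ratio: SKU-146 60/20≈3, SKU-102 48/25≈1.92, SKU-145 19/21≈0.905.
All 20 m of SKU-146 fit (value 60) — 12 remain.
Only 12 m remain; take 12/25 of SKU-102 for value 48×12/25 = 23.04.

12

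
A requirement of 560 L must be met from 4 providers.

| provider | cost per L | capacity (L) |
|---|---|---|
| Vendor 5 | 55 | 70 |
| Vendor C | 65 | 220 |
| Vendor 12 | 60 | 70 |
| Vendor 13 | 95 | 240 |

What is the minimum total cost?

Cheapest first:
Vendor 5 (55): use full 70 — 490 L to go.
Vendor 12 (60): use full 70 — 420 L to go.
Vendor C (65): use full 220 — 200 L to go.
Vendor 13 at 95: take 200 of its 240 — requirement met.
Cost = 70×55 + 70×60 + 220×65 + 200×95 = 41350.

41350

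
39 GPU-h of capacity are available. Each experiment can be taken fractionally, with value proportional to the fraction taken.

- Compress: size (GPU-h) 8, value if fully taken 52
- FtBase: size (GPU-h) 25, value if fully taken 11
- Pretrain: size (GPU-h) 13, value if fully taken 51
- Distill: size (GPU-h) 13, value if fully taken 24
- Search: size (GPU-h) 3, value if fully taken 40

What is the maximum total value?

Rank by value-to-size ratio: Search 40/3≈13.3, Compress 52/8≈6.5, Pretrain 51/13≈3.92, Distill 24/13≈1.85, FtBase 11/25≈0.44.
Search: take in full, 3 GPU-h for value 40 → 36 left.
All 8 GPU-h of Compress fit (value 52) → 28 remain.
All 13 GPU-h of Pretrain fit (value 51) → 15 remain.
Take all of Distill (13 GPU-h, value 24) → 2 GPU-h left.
Only 2 GPU-h remain; take 2/25 of FtBase for value 11×2/25 = 0.88.
Total value = 167.88.

167.88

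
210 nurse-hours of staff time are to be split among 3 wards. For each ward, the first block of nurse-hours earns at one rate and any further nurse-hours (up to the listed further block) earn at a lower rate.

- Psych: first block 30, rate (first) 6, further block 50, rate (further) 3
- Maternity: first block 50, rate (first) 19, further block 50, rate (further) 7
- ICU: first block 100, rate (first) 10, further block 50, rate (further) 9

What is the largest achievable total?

2470

Order all 6 blocks by rate: Maternity/tier1 19 > ICU/tier1 10 > ICU/tier2 9 > Maternity/tier2 7 > Psych/tier1 6 > Psych/tier2 3.
Fill Maternity tier1 block (50 at 19) ; 160 left.
Fill ICU tier1 block (100 at 10) ; 60 left.
Fill ICU tier2 block (50 at 9) ; 10 left.
Maternity/tier2: +10 of 50 at 7; pool empty.
Total = 19×50 + 10×100 + 9×50 + 7×10 = 2470.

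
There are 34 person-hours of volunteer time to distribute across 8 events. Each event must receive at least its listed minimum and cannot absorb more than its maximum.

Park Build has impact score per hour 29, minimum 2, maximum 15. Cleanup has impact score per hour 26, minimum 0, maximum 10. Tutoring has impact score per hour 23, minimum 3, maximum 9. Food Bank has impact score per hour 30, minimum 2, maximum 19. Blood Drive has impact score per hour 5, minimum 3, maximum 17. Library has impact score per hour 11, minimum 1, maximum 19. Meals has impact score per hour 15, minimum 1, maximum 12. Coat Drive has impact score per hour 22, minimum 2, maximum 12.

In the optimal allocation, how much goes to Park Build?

Meeting every minimum uses 2+0+3+2+3+1+1+2 = 14 person-hours, leaving 20.
Rank by impact score per hour: Food Bank 30 > Park Build 29 > Cleanup 26 > Tutoring 23 > Coat Drive 22 > Meals 15 > Library 11 > Blood Drive 5.
Food Bank takes 17 more to reach its cap of 19 → 3 left.
Park Build has room for 13 more but only 3 remain, so it gets 5.

5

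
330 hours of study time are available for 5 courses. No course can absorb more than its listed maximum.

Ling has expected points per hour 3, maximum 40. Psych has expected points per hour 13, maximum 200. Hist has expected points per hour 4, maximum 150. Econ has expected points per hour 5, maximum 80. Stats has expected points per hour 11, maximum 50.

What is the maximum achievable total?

Highest expected points per hour first: Psych 13 > Stats 11 > Econ 5 > Hist 4 > Ling 3.
Psych takes 200 to reach its cap of 200 ; 130 left.
Stats takes 50 to reach its cap of 50 ; 80 left.
Econ: +80 to 80 (cap) ; 0 left.
Total = 13×200 + 5×80 + 11×50 = 3550.

3550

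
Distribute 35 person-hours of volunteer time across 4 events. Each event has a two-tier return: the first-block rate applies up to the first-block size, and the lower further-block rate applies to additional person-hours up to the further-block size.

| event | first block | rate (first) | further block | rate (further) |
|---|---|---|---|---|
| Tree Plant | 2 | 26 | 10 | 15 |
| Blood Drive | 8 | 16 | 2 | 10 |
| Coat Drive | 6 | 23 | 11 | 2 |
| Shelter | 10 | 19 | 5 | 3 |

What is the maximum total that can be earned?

Order all 8 blocks by rate: Tree Plant/first 26 > Coat Drive/first 23 > Shelter/first 19 > Blood Drive/first 16 > Tree Plant/second 15 > Blood Drive/second 10 > Shelter/second 3 > Coat Drive/second 2.
Tree Plant first at 26: fill all 2 — 33 left.
Coat Drive/first (23): +6 — 27 left.
Shelter/first (19): +10 — 17 left.
Fill Blood Drive first block (8 at 16) — 9 left.
Tree Plant/second: +9 of 10 at 15; pool empty.
Total = 26×2 + 23×6 + 19×10 + 16×8 + 15×9 = 643.

643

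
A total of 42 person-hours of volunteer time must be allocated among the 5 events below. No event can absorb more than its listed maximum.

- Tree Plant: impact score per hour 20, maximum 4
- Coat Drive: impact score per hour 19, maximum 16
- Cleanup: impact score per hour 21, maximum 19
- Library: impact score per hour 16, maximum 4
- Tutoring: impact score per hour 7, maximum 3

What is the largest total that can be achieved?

831

Order the events by impact score per hour: Cleanup 21 > Tree Plant 20 > Coat Drive 19 > Library 16 > Tutoring 7.
Give Cleanup 19 to hit its cap of 19 ; 23 left.
Tree Plant takes 4 to reach its cap of 4 ; 19 left.
Coat Drive takes 16 to reach its cap of 16 ; 3 left.
Library has room for 4 but only 3 remain, so it gets 3.
Total = 20×4 + 19×16 + 21×19 + 16×3 = 831.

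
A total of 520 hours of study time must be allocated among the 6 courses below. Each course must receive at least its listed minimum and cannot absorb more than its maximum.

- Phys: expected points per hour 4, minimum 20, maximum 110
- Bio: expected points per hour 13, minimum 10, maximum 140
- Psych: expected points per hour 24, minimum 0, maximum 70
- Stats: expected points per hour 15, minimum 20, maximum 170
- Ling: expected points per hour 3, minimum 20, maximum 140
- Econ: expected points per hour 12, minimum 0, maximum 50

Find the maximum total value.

6990

Meeting every minimum uses 20+10+0+20+20+0 = 70 hours, leaving 450.
Highest expected points per hour first: Psych 24 > Stats 15 > Bio 13 > Econ 12 > Phys 4 > Ling 3.
Give Psych 70 more to hit its cap of 70 → 380 left.
Give Stats 150 more to hit its cap of 170 → 230 left.
Bio: +130 to 140 (cap) → 100 left.
Give Econ 50 more to hit its cap of 50 → 50 left.
Phys has room for 90 more but only 50 remain, so it gets 70.
Total = 4×70 + 13×140 + 24×70 + 15×170 + 3×20 + 12×50 = 6990.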